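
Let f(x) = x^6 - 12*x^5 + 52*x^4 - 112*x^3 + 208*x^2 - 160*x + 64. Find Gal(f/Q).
S_6 (also written S6)

The polynomial f is an irreducible sextic over Q, so G = Gal(f/Q) is one of the 16 transitive subgroups 6T1, ..., 6T16 of S_6. The discriminant of f is -5655667696205824, which is not a perfect square, so G is not contained in A_6. The transitive groups of degree 6 not contained in A_6 are: C_6 (6T1, order 6), S_3 (6T2, order 6), D_6 (6T3, order 12), C_3 x S_3 (6T5, order 18), A_4 x C_2 (6T6, order 24), S_4 (6T8, order 24), S_3 x S_3 (6T9, order 36), S_4 x C_2 (6T11, order 48), (S_3 x S_3) : C_2 (6T13, order 72), PGL(2,5) (6T14, order 120), S_6 (6T16, order 720). By Dedekind's theorem, for a prime p not dividing disc(f) the degrees of the irreducible factors of f mod p form the cycle type of an element of G. Factoring f modulo the 3 such primes p <= 7 (skipping 2, which divides the discriminant), each new pattern first appears at: mod 3: f = (x + 1)(x^2 + 1)(x^3 + 2x^2 + x + 1), pattern 3+2+1; mod 5: f = (x^3 + x + 4)(x^3 + 3x^2 + x + 1), pattern 3+3; mod 7: f = (x + 1)(x^5 + x^4 + 2x^3 + 5x^2 + 1), pattern 5+1. No other pattern occurs in this range, so the set of observed cycle types is {3+2+1, 3+3, 5+1}. Among the candidates above, the only group containing elements of all these cycle types is S_6 (6T16); every other candidate lacks at least one of them. Hence G = S_6 (6T16), of order 720.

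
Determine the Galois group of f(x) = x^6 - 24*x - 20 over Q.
6T15: A_6

The polynomial f is an irreducible sextic over Q, so G = Gal(f/Q) is one of the 16 transitive subgroups 6T1, ..., 6T16 of S_6. The discriminant of f is 746496000000 = 864000^2, a perfect square, so G is contained in A_6. The transitive groups of degree 6 contained in A_6 are: A_4 (6T4, order 12), S_4 (6T7, order 24), (C_3 x C_3) : C_4 (6T10, order 36), PSL(2,5) (6T12, order 60), A_6 (6T15, order 360). By Dedekind's theorem, for a prime p not dividing disc(f) the degrees of the irreducible factors of f mod p form the cycle type of an element of G. Factoring f modulo the 6 such primes p <= 23 (skipping 2, 3, 5, which divide the discriminant), each new pattern first appears at: mod 7: f = (x + 4)(x^5 + 3x^4 + 2x^3 + 6x^2 + 4x + 2), pattern 5+1; mod 23: f = (x + 2)(x + 11)(x + 16)(x^3 + 17x^2 + 13x + 7), pattern 3+1+1+1. No other pattern occurs in this range, so the set of observed cycle types is {5+1, 3+1+1+1}. Among the candidates above, the only group containing elements of all these cycle types is A_6 (6T15) — each of A_4 (6T4), S_4 (6T7), (C_3 x C_3) : C_4 (6T10), PSL(2,5) (6T12) lacks at least one of them. Hence G = A_6 (6T15), of order 360.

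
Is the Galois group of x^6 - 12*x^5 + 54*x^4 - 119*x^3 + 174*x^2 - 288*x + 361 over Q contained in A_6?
No

The polynomial is irreducible of degree 6 over Q. Its discriminant is -63822230816067, which is not a perfect square. A Galois group lies in the alternating group exactly when the discriminant is a square in Q, so the Galois group (C_6) is not contained in A_6.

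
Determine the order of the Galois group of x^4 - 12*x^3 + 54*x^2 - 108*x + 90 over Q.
The degree of the splitting field over Q equals the order of the Galois group, so first determine the group. The polynomial is an irreducible quartic over Q and its discriminant is 186624 = 432^2, a perfect square, so the Galois group is contained in A_4. The resolvent cubic y^3 - 54*y^2 + 936*y - 5184 splits completely over Q, which gives the Klein four-group V_4. The Galois group V_4 (4T2) has order 4, so the splitting field has degree 4 over Q.

4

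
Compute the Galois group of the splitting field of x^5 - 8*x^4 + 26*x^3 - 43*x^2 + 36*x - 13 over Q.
The polynomial f is an irreducible quintic over Q, so G = Gal(f/Q) is a transitive subgroup of S_5: one of C_5 (5T1, order 5), D_5 (5T2, order 10), F_20 (5T3, order 20), A_5 (5T4, order 60) or S_5 (5T5, order 120). The discriminant of f is 2209 = 47^2, a perfect square, so G is contained in A_5. The transitive groups of degree 5 contained in A_5 are: C_5 (5T1, order 5), D_5 (5T2, order 10), A_5 (5T4, order 60). By Dedekind's theorem, for a prime p not dividing disc(f) the degrees of the irreducible factors of f mod p form the cycle type of an element of G. Factoring f modulo the 23 such primes p <= 89 (skipping 47, which divides the discriminant), each new pattern first appears at: mod 2: f = (x^5 + x^2 + 1), pattern 5; mod 5: f = (x + 2)(x^2 + x + 1)(x^2 + 4x + 1), pattern 2+2+1; mod 83: f = (x + 52)(x + 58)(x + 66)(x + 69)(x + 79), pattern 1+1+1+1+1. No other pattern occurs in this range, so the set of observed cycle types is {5, 2+2+1, 1+1+1+1+1}. The candidates containing elements of all these cycle types are D_5 (5T2) of order 10, A_5 (5T4) of order 60; the others are excluded. The observed types are precisely the cycle types that occur in D_5 (5T2). Each of the other remaining candidates has further cycle types, and by the Chebotarev density theorem the matching factorization patterns would occur for a proportion of primes equal to their share of the group: A_5 (5T4) additionally contains elements of type 3+1+1 (20 of its 60 elements, about 33% of primes). None of the 23 primes tested shows any such pattern (for each of these groups the chance of that is below 10^-4), which rules them out. Hence G = D_5 (5T2), of order 10.

D_5 (order 10)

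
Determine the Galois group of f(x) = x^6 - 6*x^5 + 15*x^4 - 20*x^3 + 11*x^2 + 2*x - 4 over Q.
The polynomial f is an irreducible sextic over Q, so G = Gal(f/Q) is one of the 16 transitive subgroups 6T1, ..., 6T16 of S_6. The discriminant of f is 3356224 = 1832^2, a perfect square, so G is contained in A_6. The transitive groups of degree 6 contained in A_6 are: A_4 (6T4, order 12), S_4 (6T7, order 24), (C_3 x C_3) : C_4 (6T10, order 36), PSL(2,5) (6T12, order 60), A_6 (6T15, order 360). By Dedekind's theorem, for a prime p not dividing disc(f) the degrees of the irreducible factors of f mod p form the cycle type of an element of G. Factoring f modulo the 79 such primes p <= 419 (skipping 2, 229, which divide the discriminant), each new pattern first appears at: mod 3: f = (x^3 + x^2 + 2)(x^3 + 2x^2 + x + 1), pattern 3+3; mod 7: f = (x^2 + 5x + 5)(x^4 + 3x^3 + 2x^2 + 4x + 2), pattern 4+2; mod 23: f = (x + 8)(x + 13)(x^2 + 20x + 20)(x^2 + 22x + 18), pattern 2+2+1+1; mod 193: f = (x + 86)(x + 89)(x + 92)(x + 99)(x + 102)(x + 105), pattern 1+1+1+1+1+1. No other pattern occurs in this range, so the set of observed cycle types is {3+3, 4+2, 2+2+1+1, 1+1+1+1+1+1}. The candidates containing elements of all these cycle types are S_4 (6T7) of order 24, (C_3 x C_3) : C_4 (6T10) of order 36, A_6 (6T15) of order 360; the others are excluded. The observed types are precisely the cycle types that occur in S_4 (6T7). Each of the other remaining candidates has further cycle types, and by the Chebotarev density theorem the matching factorization patterns would occur for a proportion of primes equal to their share of the group: (C_3 x C_3) : C_4 (6T10) additionally contains elements of type 3+1+1+1 (4 of its 36 elements, about 11% of primes); A_6 (6T15) additionally contains elements of type 5+1, 3+1+1+1 (184 of its 360 elements, about 51% of primes). None of the 79 primes tested shows any such pattern (for each of these groups the chance of that is below 10^-4), which rules them out. Hence G = S_4 (6T7), of order 24.

S_4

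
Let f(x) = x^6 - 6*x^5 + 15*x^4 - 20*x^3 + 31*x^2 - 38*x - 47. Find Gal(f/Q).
S_4 (also written S4+)

The polynomial f is an irreducible sextic over Q, so G = Gal(f/Q) is one of the 16 transitive subgroups 6T1, ..., 6T16 of S_6. The discriminant of f is 66039417143296 = 8126464^2, a perfect square, so G is contained in A_6. The transitive groups of degree 6 contained in A_6 are: A_4 (6T4, order 12), S_4 (6T7, order 24), (C_3 x C_3) : C_4 (6T10, order 36), PSL(2,5) (6T12, order 60), A_6 (6T15, order 360). By Dedekind's theorem, for a prime p not dividing disc(f) the degrees of the irreducible factors of f mod p form the cycle type of an element of G. Factoring f modulo the 79 such primes p <= 419 (skipping 2, 31, which divide the discriminant), each new pattern first appears at: mod 3: f = (x^2 + x + 2)(x^4 + 2x^3 + 2x^2 + x + 2), pattern 4+2; mod 5: f = (x^3 + 4x + 3)(x^3 + 4x^2 + x + 1), pattern 3+3; mod 11: f = (x + 4)(x + 5)(x^2 + x + 4)(x^2 + 6x + 10), pattern 2+2+1+1; mod 67: f = (x + 3)(x + 5)(x + 21)(x + 44)(x + 60)(x + 62), pattern 1+1+1+1+1+1. No other pattern occurs in this range, so the set of observed cycle types is {4+2, 3+3, 2+2+1+1, 1+1+1+1+1+1}. The candidates containing elements of all these cycle types are S_4 (6T7) of order 24, (C_3 x C_3) : C_4 (6T10) of order 36, A_6 (6T15) of order 360; the others are excluded. The observed types are precisely the cycle types that occur in S_4 (6T7). Each of the other remaining candidates has further cycle types, and by the Chebotarev density theorem the matching factorization patterns would occur for a proportion of primes equal to their share of the group: (C_3 x C_3) : C_4 (6T10) additionally contains elements of type 3+1+1+1 (4 of its 36 elements, about 11% of primes); A_6 (6T15) additionally contains elements of type 5+1, 3+1+1+1 (184 of its 360 elements, about 51% of primes). None of the 79 primes tested shows any such pattern (for each of these groups the chance of that is below 10^-4), which rules them out. Hence G = S_4 (6T7), of order 24.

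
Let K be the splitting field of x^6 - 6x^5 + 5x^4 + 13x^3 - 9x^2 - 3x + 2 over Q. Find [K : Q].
The degree of the splitting field over Q equals the order of the Galois group, so first determine the group. The polynomial f is an irreducible sextic over Q, so G = Gal(f/Q) is one of the 16 transitive subgroups 6T1, ..., 6T16 of S_6. The discriminant of f is 30991489 = 5567^2, a perfect square, so G is contained in A_6. The transitive groups of degree 6 contained in A_6 are: A_4 (6T4, order 12), S_4 (6T7, order 24), (C_3 x C_3) : C_4 (6T10, order 36), PSL(2,5) (6T12, order 60), A_6 (6T15, order 360). By Dedekind's theorem, for a prime p not dividing disc(f) the degrees of the irreducible factors of f mod p form the cycle type of an element of G. Factoring f modulo the 21 such primes p <= 79 (skipping 19, which divides the discriminant), each new pattern first appears at: mod 2: f = (x)(x^5 + x^3 + x^2 + x + 1), pattern 5+1; mod 7: f = (x^3 + 2x^2 + 4x + 5)(x^3 + 6x^2 + 3x + 6), pattern 3+3; mod 61: f = (x + 36)(x + 58)(x^2 + 9x + 38)(x^2 + 13x + 25), pattern 2+2+1+1. No other pattern occurs in this range, so the set of observed cycle types is {5+1, 3+3, 2+2+1+1}. The candidates containing elements of all these cycle types are PSL(2,5) (6T12) of order 60, A_6 (6T15) of order 360; the others are excluded. The observed types are precisely the cycle types that occur in PSL(2,5) (6T12) (apart from the identity). Each of the other remaining candidates has further cycle types, and by the Chebotarev density theorem the matching factorization patterns would occur for a proportion of primes equal to their share of the group: A_6 (6T15) additionally contains elements of type 4+2, 3+1+1+1 (130 of its 360 elements, about 36% of primes). None of the 21 primes tested shows any such pattern (for each of these groups the chance of that is below 10^-4), which rules them out. Hence G = PSL(2,5) (6T12), of order 60. The Galois group PSL(2,5) (6T12) has order 60, so the splitting field has degree 60 over Q.

60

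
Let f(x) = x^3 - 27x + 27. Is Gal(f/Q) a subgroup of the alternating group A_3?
Yes

The polynomial is irreducible of degree 3 over Q. Its discriminant is 59049 = 243^2, a perfect square. A Galois group lies in the alternating group exactly when the discriminant is a square in Q, so the Galois group (C_3) is contained in A_3.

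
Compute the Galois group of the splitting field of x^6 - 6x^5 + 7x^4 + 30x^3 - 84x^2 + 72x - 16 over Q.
S_4

The polynomial f is an irreducible sextic over Q, so G = Gal(f/Q) is one of the 16 transitive subgroups 6T1, ..., 6T16 of S_6. The discriminant of f is 454513278976 = 674176^2, a perfect square, so G is contained in A_6. The transitive groups of degree 6 contained in A_6 are: A_4 (6T4, order 12), S_4 (6T7, order 24), (C_3 x C_3) : C_4 (6T10, order 36), PSL(2,5) (6T12, order 60), A_6 (6T15, order 360). By Dedekind's theorem, for a prime p not dividing disc(f) the degrees of the irreducible factors of f mod p form the cycle type of an element of G. Factoring f modulo the 79 such primes p <= 421 (skipping 2, 23, 229, which divide the discriminant), each new pattern first appears at: mod 3: f = (x^3 + x^2 + x + 2)(x^3 + 2x^2 + x + 1), pattern 3+3; mod 7: f = (x^2 + 4x + 1)(x^4 + 4x^3 + 4x^2 + 3x + 5), pattern 4+2; mod 29: f = (x + 11)(x + 19)(x^2 + 23x + 21)(x^2 + 28x + 10), pattern 2+2+1+1; mod 193: f = (x + 56)(x + 63)(x + 83)(x + 96)(x + 128)(x + 147), pattern 1+1+1+1+1+1. No other pattern occurs in this range, so the set of observed cycle types is {3+3, 4+2, 2+2+1+1, 1+1+1+1+1+1}. The candidates containing elements of all these cycle types are S_4 (6T7) of order 24, (C_3 x C_3) : C_4 (6T10) of order 36, A_6 (6T15) of order 360; the others are excluded. The observed types are precisely the cycle types that occur in S_4 (6T7). Each of the other remaining candidates has further cycle types, and by the Chebotarev density theorem the matching factorization patterns would occur for a proportion of primes equal to their share of the group: (C_3 x C_3) : C_4 (6T10) additionally contains elements of type 3+1+1+1 (4 of its 36 elements, about 11% of primes); A_6 (6T15) additionally contains elements of type 5+1, 3+1+1+1 (184 of its 360 elements, about 51% of primes). None of the 79 primes tested shows any such pattern (for each of these groups the chance of that is below 10^-4), which rules them out. Hence G = S_4 (6T7), of order 24.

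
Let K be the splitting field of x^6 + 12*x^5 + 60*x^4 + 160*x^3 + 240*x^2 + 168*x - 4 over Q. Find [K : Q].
360

The degree of the splitting field over Q equals the order of the Galois group, so first determine the group. The polynomial f is an irreducible sextic over Q, so G = Gal(f/Q) is one of the 16 transitive subgroups 6T1, ..., 6T16 of S_6. The discriminant of f is 746496000000 = 864000^2, a perfect square, so G is contained in A_6. The transitive groups of degree 6 contained in A_6 are: A_4 (6T4, order 12), S_4 (6T7, order 24), (C_3 x C_3) : C_4 (6T10, order 36), PSL(2,5) (6T12, order 60), A_6 (6T15, order 360). By Dedekind's theorem, for a prime p not dividing disc(f) the degrees of the irreducible factors of f mod p form the cycle type of an element of G. Factoring f modulo the 6 such primes p <= 23 (skipping 2, 3, 5, which divide the discriminant), each new pattern first appears at: mod 7: f = (x + 6)(x^5 + 6x^4 + 3x^3 + 2x^2 + 4x + 4), pattern 5+1; mod 23: f = (x + 4)(x + 13)(x + 18)(x^3 + x + 17), pattern 3+1+1+1. No other pattern occurs in this range, so the set of observed cycle types is {5+1, 3+1+1+1}. Among the candidates above, the only group containing elements of all these cycle types is A_6 (6T15) — each of A_4 (6T4), S_4 (6T7), (C_3 x C_3) : C_4 (6T10), PSL(2,5) (6T12) lacks at least one of them. Hence G = A_6 (6T15), of order 360. The Galois group A_6 (6T15) has order 360, so the splitting field has degree 360 over Q.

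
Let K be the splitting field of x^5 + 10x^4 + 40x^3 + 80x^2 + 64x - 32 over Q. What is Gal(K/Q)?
S_5

The polynomial f is an irreducible quintic over Q, so G = Gal(f/Q) is a transitive subgroup of S_5: one of C_5 (5T1, order 5), D_5 (5T2, order 10), F_20 (5T3, order 20), A_5 (5T4, order 60) or S_5 (5T5, order 120). The discriminant of f is 3008364544, which is not a perfect square, so G is not contained in A_5. The transitive groups of degree 5 not contained in A_5 are: F_20 (5T3, order 20), S_5 (5T5, order 120). By Dedekind's theorem, for a prime p not dividing disc(f) the degrees of the irreducible factors of f mod p form the cycle type of an element of G. Factoring f modulo the 3 such primes p <= 7 (skipping 2, which divides the discriminant), each new pattern first appears at: mod 3: f = (x^5 + x^4 + x^3 + 2x^2 + x + 1), pattern 5; mod 7: f = (x^2 + 2x + 5)(x^3 + x^2 + 5x + 2), pattern 3+2. No other pattern occurs in this range, so the set of observed cycle types is {5, 3+2}. Among the candidates above, the only group containing elements of all these cycle types is S_5 (5T5) — F_20 (5T3) lacks at least one of them. Hence G = S_5 (5T5), of order 120.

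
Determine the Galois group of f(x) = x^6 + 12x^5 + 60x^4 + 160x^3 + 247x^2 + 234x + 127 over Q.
C_6

The polynomial f is an irreducible sextic over Q, so G = Gal(f/Q) is one of the 16 transitive subgroups 6T1, ..., 6T16 of S_6. The discriminant of f is -904619968, which is not a perfect square, so G is not contained in A_6. The transitive groups of degree 6 not contained in A_6 are: C_6 (6T1, order 6), S_3 (6T2, order 6), D_6 (6T3, order 12), C_3 x S_3 (6T5, order 18), A_4 x C_2 (6T6, order 24), S_4 (6T8, order 24), S_3 x S_3 (6T9, order 36), S_4 x C_2 (6T11, order 48), (S_3 x S_3) : C_2 (6T13, order 72), PGL(2,5) (6T14, order 120), S_6 (6T16, order 720). By Dedekind's theorem, for a prime p not dividing disc(f) the degrees of the irreducible factors of f mod p form the cycle type of an element of G. Factoring f modulo the 37 such primes p <= 173 (skipping 2, 7, 29, which divide the discriminant), each new pattern first appears at: mod 3: f = (x^6 + x^3 + x^2 + 1), pattern 6; mod 11: f = (x^3 + 6x^2 + 3x + 3)(x^3 + 6x^2 + 10x + 2), pattern 3+3; mod 13: f = (x^2 + 2x + 7)(x^2 + 3x + 10)(x^2 + 7x + 2), pattern 2+2+2; mod 43: f = (x + 12)(x + 16)(x + 20)(x + 21)(x + 33)(x + 39), pattern 1+1+1+1+1+1. No other pattern occurs in this range, so the set of observed cycle types is {6, 3+3, 2+2+2, 1+1+1+1+1+1}. The candidates containing elements of all these cycle types are C_6 (6T1) of order 6, D_6 (6T3) of order 12, C_3 x S_3 (6T5) of order 18, A_4 x C_2 (6T6) of order 24, S_3 x S_3 (6T9) of order 36, S_4 x C_2 (6T11) of order 48, (S_3 x S_3) : C_2 (6T13) of order 72, PGL(2,5) (6T14) of order 120, S_6 (6T16) of order 720; the others are excluded. The observed types are precisely the cycle types that occur in C_6 (6T1). Each of the other remaining candidates has further cycle types, and by the Chebotarev density theorem the matching factorization patterns would occur for a proportion of primes equal to their share of the group: D_6 (6T3) additionally contains elements of type 2+2+1+1 (3 of its 12 elements, about 25% of primes); C_3 x S_3 (6T5) additionally contains elements of type 3+1+1+1 (4 of its 18 elements, about 22% of primes); A_4 x C_2 (6T6) additionally contains elements of type 2+2+1+1, 2+1+1+1+1 (6 of its 24 elements, about 25% of primes); S_3 x S_3 (6T9) additionally contains elements of type 3+1+1+1, 2+2+1+1 (13 of its 36 elements, about 36% of primes); S_4 x C_2 (6T11) additionally contains elements of type 4+2, 4+1+1, 2+2+1+1, 2+1+1+1+1 (24 of its 48 elements, about 50% of primes); (S_3 x S_3) : C_2 (6T13) additionally contains elements of type 4+2, 3+2+1, 3+1+1+1, 2+2+1+1, 2+1+1+1+1 (49 of its 72 elements, about 68% of primes); PGL(2,5) (6T14) additionally contains elements of type 5+1, 4+1+1, 2+2+1+1 (69 of its 120 elements, about 58% of primes); S_6 (6T16) additionally contains elements of type 5+1, 4+2, 4+1+1, 3+2+1, 3+1+1+1, 2+2+1+1, 2+1+1+1+1 (544 of its 720 elements, about 76% of primes). None of the 37 primes tested shows any such pattern (for each of these groups the chance of that is below 10^-4), which rules them out. Hence G = C_6 (6T1), of order 6.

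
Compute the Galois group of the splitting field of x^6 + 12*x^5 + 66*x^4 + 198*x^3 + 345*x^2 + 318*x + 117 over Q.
The polynomial f is an irreducible sextic over Q, so G = Gal(f/Q) is one of the 16 transitive subgroups 6T1, ..., 6T16 of S_6. The discriminant of f is -1024192512, which is not a perfect square, so G is not contained in A_6. The transitive groups of degree 6 not contained in A_6 are: C_6 (6T1, order 6), S_3 (6T2, order 6), D_6 (6T3, order 12), C_3 x S_3 (6T5, order 18), A_4 x C_2 (6T6, order 24), S_4 (6T8, order 24), S_3 x S_3 (6T9, order 36), S_4 x C_2 (6T11, order 48), (S_3 x S_3) : C_2 (6T13, order 72), PGL(2,5) (6T14, order 120), S_6 (6T16, order 720). By Dedekind's theorem, for a prime p not dividing disc(f) the degrees of the irreducible factors of f mod p form the cycle type of an element of G. Factoring f modulo the 21 such primes p <= 89 (skipping 2, 3, 7, which divide the discriminant), each new pattern first appears at: mod 5: f = (x^6 + 2x^5 + x^4 + 3x^3 + 3x + 2), pattern 6; mod 11: f = (x + 8)(x^5 + 4x^4 + x^3 + 3x^2 + 2x + 5), pattern 5+1; mod 13: f = (x)(x + 2)(x^4 + 10x^3 + 7x^2 + 2x + 3), pattern 4+1+1; mod 23: f = (x + 15)(x + 21)(x^2 + 4x + 7)(x^2 + 18x + 7), pattern 2+2+1+1; mod 43: f = (x^3 + 25x^2 + 41x + 13)(x^3 + 30x^2 + 6x + 9), pattern 3+3; mod 61: f = (x^2 + 7x + 28)(x^2 + 20x + 10)(x^2 + 46x + 49), pattern 2+2+2. No other pattern occurs in this range, so the set of observed cycle types is {6, 5+1, 4+1+1, 2+2+1+1, 3+3, 2+2+2}. The candidates containing elements of all these cycle types are PGL(2,5) (6T14) of order 120, S_6 (6T16) of order 720; the others are excluded. The observed types are precisely the cycle types that occur in PGL(2,5) (6T14) (apart from the identity). Each of the other remaining candidates has further cycle types, and by the Chebotarev density theorem the matching factorization patterns would occur for a proportion of primes equal to their share of the group: S_6 (6T16) additionally contains elements of type 4+2, 3+2+1, 3+1+1+1, 2+1+1+1+1 (265 of its 720 elements, about 37% of primes). None of the 21 primes tested shows any such pattern (for each of these groups the chance of that is below 10^-4), which rules them out. Hence G = PGL(2,5) (6T14), of order 120.

PGL(2,5), S_5 acting on 6 points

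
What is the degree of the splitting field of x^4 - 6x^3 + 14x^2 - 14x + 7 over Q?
The degree of the splitting field over Q equals the order of the Galois group, so first determine the group. The polynomial is an irreducible quartic over Q and its discriminant is 3136 = 56^2, a perfect square, so the Galois group is contained in A_4. The resolvent cubic y^3 - 14*y^2 + 56*y - 56 is irreducible over Q. An irreducible resolvent with square discriminant gives A_4. The Galois group A_4 (4T4) has order 12, so the splitting field has degree 12 over Q.

12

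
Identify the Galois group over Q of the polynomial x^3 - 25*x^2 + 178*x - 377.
The polynomial is an irreducible cubic over Q and its discriminant is 41209 = 203^2, a perfect square. For an irreducible cubic, a square discriminant forces the Galois group to be A_3, the cyclic group of order 3.

C_3 (also written C3)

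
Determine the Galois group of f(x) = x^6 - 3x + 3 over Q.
The polynomial f is an irreducible sextic over Q, so G = Gal(f/Q) is one of the 16 transitive subgroups 6T1, ..., 6T16 of S_6. The discriminant of f is -9059283, which is not a perfect square, so G is not contained in A_6. The transitive groups of degree 6 not contained in A_6 are: C_6 (6T1, order 6), S_3 (6T2, order 6), D_6 (6T3, order 12), C_3 x S_3 (6T5, order 18), A_4 x C_2 (6T6, order 24), S_4 (6T8, order 24), S_3 x S_3 (6T9, order 36), S_4 x C_2 (6T11, order 48), (S_3 x S_3) : C_2 (6T13, order 72), PGL(2,5) (6T14, order 120), S_6 (6T16, order 720). By Dedekind's theorem, for a prime p not dividing disc(f) the degrees of the irreducible factors of f mod p form the cycle type of an element of G. Factoring f modulo the 28 such primes p <= 127 (skipping 3, 17, 43, which divide the discriminant), each new pattern first appears at: mod 2: f = (x^6 + x + 1), pattern 6; mod 7: f = (x + 1)(x^2 + 4x + 6)(x^3 + 2x^2 + x + 4), pattern 3+2+1; mod 11: f = (x^2 + 9x + 2)(x^4 + 2x^3 + 2x^2 + 7), pattern 4+2; mod 13: f = (x + 3)(x + 8)(x^2 + 3x + 6)(x^2 + 12x + 3), pattern 2+2+1+1; mod 61: f = (x + 40)(x + 51)(x + 57)(x + 59)(x^2 + 37x + 50), pattern 2+1+1+1+1; mod 97: f = (x + 48)(x + 85)(x + 87)(x^3 + 71x^2 + 60x + 63), pattern 3+1+1+1; mod 113: f = (x^2 + 49x + 72)(x^2 + 68x + 105)(x^2 + 109x + 10), pattern 2+2+2; mod 127: f = (x^3 + 39x^2 + 106x + 109)(x^3 + 88x^2 + 18x + 21), pattern 3+3. No other pattern occurs in this range, so the set of observed cycle types is {6, 3+2+1, 4+2, 2+2+1+1, 2+1+1+1+1, 3+1+1+1, 2+2+2, 3+3}. The candidates containing elements of all these cycle types are (S_3 x S_3) : C_2 (6T13) of order 72, S_6 (6T16) of order 720; the others are excluded. The observed types are precisely the cycle types that occur in (S_3 x S_3) : C_2 (6T13) (apart from the identity). Each of the other remaining candidates has further cycle types, and by the Chebotarev density theorem the matching factorization patterns would occur for a proportion of primes equal to their share of the group: S_6 (6T16) additionally contains elements of type 5+1, 4+1+1 (234 of its 720 elements, about 32% of primes). None of the 28 primes tested shows any such pattern (for each of these groups the chance of that is below 10^-4), which rules them out. Hence G = (S_3 x S_3) : C_2 (6T13), of order 72.

(S_3 x S_3) : C_2 (also written G72)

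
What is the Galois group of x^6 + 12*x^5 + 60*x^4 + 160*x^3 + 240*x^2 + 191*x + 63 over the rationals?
The polynomial f is an irreducible sextic over Q, so G = Gal(f/Q) is one of the 16 transitive subgroups 6T1, ..., 6T16 of S_6. The discriminant of f is -43531, which is not a perfect square, so G is not contained in A_6. The transitive groups of degree 6 not contained in A_6 are: C_6 (6T1, order 6), S_3 (6T2, order 6), D_6 (6T3, order 12), C_3 x S_3 (6T5, order 18), A_4 x C_2 (6T6, order 24), S_4 (6T8, order 24), S_3 x S_3 (6T9, order 36), S_4 x C_2 (6T11, order 48), (S_3 x S_3) : C_2 (6T13, order 72), PGL(2,5) (6T14, order 120), S_6 (6T16, order 720). By Dedekind's theorem, for a prime p not dividing disc(f) the degrees of the irreducible factors of f mod p form the cycle type of an element of G. Factoring f modulo the 4 such primes p <= 7, each new pattern first appears at: mod 2: f = (x^6 + x + 1), pattern 6; mod 3: f = (x)(x^2 + 2x + 2)(x^3 + x^2 + 2x + 1), pattern 3+2+1; mod 5: f = (x^3 + 3x^2 + 2)(x^3 + 4x^2 + 3x + 4), pattern 3+3; mod 7: f = (x)(x^5 + 5x^4 + 4x^3 + 6x^2 + 2x + 2), pattern 5+1. No other pattern occurs in this range, so the set of observed cycle types is {6, 3+2+1, 3+3, 5+1}. Among the candidates above, the only group containing elements of all these cycle types is S_6 (6T16); every other candidate lacks at least one of them. Hence G = S_6 (6T16), of order 720.

S_6 (also written S6)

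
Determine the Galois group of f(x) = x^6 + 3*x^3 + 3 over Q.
C_3 x S_3

The polynomial f is an irreducible sextic over Q, so G = Gal(f/Q) is one of the 16 transitive subgroups 6T1, ..., 6T16 of S_6. The discriminant of f is -177147, which is not a perfect square, so G is not contained in A_6. The transitive groups of degree 6 not contained in A_6 are: C_6 (6T1, order 6), S_3 (6T2, order 6), D_6 (6T3, order 12), C_3 x S_3 (6T5, order 18), A_4 x C_2 (6T6, order 24), S_4 (6T8, order 24), S_3 x S_3 (6T9, order 36), S_4 x C_2 (6T11, order 48), (S_3 x S_3) : C_2 (6T13, order 72), PGL(2,5) (6T14, order 120), S_6 (6T16, order 720). By Dedekind's theorem, for a prime p not dividing disc(f) the degrees of the irreducible factors of f mod p form the cycle type of an element of G. Factoring f modulo the 33 such primes p <= 139 (skipping 3, which divides the discriminant), each new pattern first appears at: mod 2: f = (x^6 + x^3 + 1), pattern 6; mod 7: f = (x + 3)(x + 5)(x + 6)(x^3 + 4), pattern 3+1+1+1; mod 17: f = (x^2 + 5x + 7)(x^2 + 13x + 7)(x^2 + 16x + 7), pattern 2+2+2; mod 19: f = (x^3 + 9)(x^3 + 13), pattern 3+3; mod 73: f = (x + 42)(x + 43)(x + 44)(x + 51)(x + 52)(x + 60), pattern 1+1+1+1+1+1. No other pattern occurs in this range, so the set of observed cycle types is {6, 3+1+1+1, 2+2+2, 3+3, 1+1+1+1+1+1}. The candidates containing elements of all these cycle types are C_3 x S_3 (6T5) of order 18, S_3 x S_3 (6T9) of order 36, (S_3 x S_3) : C_2 (6T13) of order 72, S_6 (6T16) of order 720; the others are excluded. The observed types are precisely the cycle types that occur in C_3 x S_3 (6T5). Each of the other remaining candidates has further cycle types, and by the Chebotarev density theorem the matching factorization patterns would occur for a proportion of primes equal to their share of the group: S_3 x S_3 (6T9) additionally contains elements of type 2+2+1+1 (9 of its 36 elements, about 25% of primes); (S_3 x S_3) : C_2 (6T13) additionally contains elements of type 4+2, 3+2+1, 2+2+1+1, 2+1+1+1+1 (45 of its 72 elements, about 62% of primes); S_6 (6T16) additionally contains elements of type 5+1, 4+2, 4+1+1, 3+2+1, 2+2+1+1, 2+1+1+1+1 (504 of its 720 elements, about 70% of primes). None of the 33 primes tested shows any such pattern (for each of these groups the chance of that is below 10^-4), which rules them out. Hence G = C_3 x S_3 (6T5), of order 18.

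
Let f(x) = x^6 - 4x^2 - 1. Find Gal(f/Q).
S_4, S_4(6d), the S_4-action on 6 points inside A_6

The polynomial f is an irreducible sextic over Q, so G = Gal(f/Q) is one of the 16 transitive subgroups 6T1, ..., 6T16 of S_6. The discriminant of f is 3356224 = 1832^2, a perfect square, so G is contained in A_6. The transitive groups of degree 6 contained in A_6 are: A_4 (6T4, order 12), S_4 (6T7, order 24), (C_3 x C_3) : C_4 (6T10, order 36), PSL(2,5) (6T12, order 60), A_6 (6T15, order 360). By Dedekind's theorem, for a prime p not dividing disc(f) the degrees of the irreducible factors of f mod p form the cycle type of an element of G. Factoring f modulo the 79 such primes p <= 419 (skipping 2, 229, which divide the discriminant), each new pattern first appears at: mod 3: f = (x^3 + x^2 + 2x + 1)(x^3 + 2x^2 + 2x + 2), pattern 3+3; mod 7: f = (x^2 + 4)(x^4 + 3x^2 + 5), pattern 4+2; mod 23: f = (x + 9)(x + 14)(x^2 + x + 18)(x^2 + 22x + 18), pattern 2+2+1+1; mod 193: f = (x + 87)(x + 90)(x + 93)(x + 100)(x + 103)(x + 106), pattern 1+1+1+1+1+1. No other pattern occurs in this range, so the set of observed cycle types is {3+3, 4+2, 2+2+1+1, 1+1+1+1+1+1}. The candidates containing elements of all these cycle types are S_4 (6T7) of order 24, (C_3 x C_3) : C_4 (6T10) of order 36, A_6 (6T15) of order 360; the others are excluded. The observed types are precisely the cycle types that occur in S_4 (6T7). Each of the other remaining candidates has further cycle types, and by the Chebotarev density theorem the matching factorization patterns would occur for a proportion of primes equal to their share of the group: (C_3 x C_3) : C_4 (6T10) additionally contains elements of type 3+1+1+1 (4 of its 36 elements, about 11% of primes); A_6 (6T15) additionally contains elements of type 5+1, 3+1+1+1 (184 of its 360 elements, about 51% of primes). None of the 79 primes tested shows any such pattern (for each of these groups the chance of that is below 10^-4), which rules them out. Hence G = S_4 (6T7), of order 24.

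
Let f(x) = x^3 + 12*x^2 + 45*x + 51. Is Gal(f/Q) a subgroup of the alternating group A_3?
The polynomial is irreducible of degree 3 over Q. Its discriminant is 81 = 9^2, a perfect square. A Galois group lies in the alternating group exactly when the discriminant is a square in Q, so the Galois group (C_3) is contained in A_3.

Yes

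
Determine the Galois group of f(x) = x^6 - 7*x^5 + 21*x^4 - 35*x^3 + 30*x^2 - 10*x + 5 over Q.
(C_3 x C_3) : C_4

The polynomial f is an irreducible sextic over Q, so G = Gal(f/Q) is one of the 16 transitive subgroups 6T1, ..., 6T16 of S_6. The discriminant of f is 525625 = 725^2, a perfect square, so G is contained in A_6. The transitive groups of degree 6 contained in A_6 are: A_4 (6T4, order 12), S_4 (6T7, order 24), (C_3 x C_3) : C_4 (6T10, order 36), PSL(2,5) (6T12, order 60), A_6 (6T15, order 360). By Dedekind's theorem, for a prime p not dividing disc(f) the degrees of the irreducible factors of f mod p form the cycle type of an element of G. Factoring f modulo the 19 such primes p <= 73 (skipping 5, 29, which divide the discriminant), each new pattern first appears at: mod 2: f = (x^2 + x + 1)(x^4 + x + 1), pattern 4+2; mod 11: f = (x^3 + 2x + 9)(x^3 + 4x^2 + 8x + 3), pattern 3+3; mod 19: f = (x + 6)(x + 7)(x^2 + 5x + 12)(x^2 + 13x + 10), pattern 2+2+1+1; mod 61: f = (x + 18)(x + 25)(x + 32)(x^3 + 40x^2 + 14x + 47), pattern 3+1+1+1. No other pattern occurs in this range, so the set of observed cycle types is {4+2, 3+3, 2+2+1+1, 3+1+1+1}. The candidates containing elements of all these cycle types are (C_3 x C_3) : C_4 (6T10) of order 36, A_6 (6T15) of order 360; the others are excluded. The observed types are precisely the cycle types that occur in (C_3 x C_3) : C_4 (6T10) (apart from the identity). Each of the other remaining candidates has further cycle types, and by the Chebotarev density theorem the matching factorization patterns would occur for a proportion of primes equal to their share of the group: A_6 (6T15) additionally contains elements of type 5+1 (144 of its 360 elements, about 40% of primes). None of the 19 primes tested shows any such pattern (for each of these groups the chance of that is below 10^-4), which rules them out. Hence G = (C_3 x C_3) : C_4 (6T10), of order 36.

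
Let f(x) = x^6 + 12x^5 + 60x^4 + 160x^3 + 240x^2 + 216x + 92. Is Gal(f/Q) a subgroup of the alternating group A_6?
Yes

The polynomial is irreducible of degree 6 over Q. Its discriminant is 746496000000 = 864000^2, a perfect square. A Galois group lies in the alternating group exactly when the discriminant is a square in Q, so the Galois group (A_6) is contained in A_6.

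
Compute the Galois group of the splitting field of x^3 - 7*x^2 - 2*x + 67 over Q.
S_3 (order 6)

The polynomial is an irreducible cubic over Q and its discriminant is -12167, which is not a perfect square. For an irreducible cubic, a non-square discriminant gives Galois group S_3.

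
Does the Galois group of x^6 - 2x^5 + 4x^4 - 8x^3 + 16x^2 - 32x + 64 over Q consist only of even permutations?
The polynomial is irreducible of degree 6 over Q. Its discriminant is -18046378835968, which is not a perfect square. A Galois group lies in the alternating group exactly when the discriminant is a square in Q, so the Galois group (C_6) is not contained in A_6.

No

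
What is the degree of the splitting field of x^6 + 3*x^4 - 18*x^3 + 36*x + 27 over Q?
120

The degree of the splitting field over Q equals the order of the Galois group, so first determine the group. The polynomial f is an irreducible sextic over Q, so G = Gal(f/Q) is one of the 16 transitive subgroups 6T1, ..., 6T16 of S_6. The discriminant of f is -28010528989632, which is not a perfect square, so G is not contained in A_6. The transitive groups of degree 6 not contained in A_6 are: C_6 (6T1, order 6), S_3 (6T2, order 6), D_6 (6T3, order 12), C_3 x S_3 (6T5, order 18), A_4 x C_2 (6T6, order 24), S_4 (6T8, order 24), S_3 x S_3 (6T9, order 36), S_4 x C_2 (6T11, order 48), (S_3 x S_3) : C_2 (6T13, order 72), PGL(2,5) (6T14, order 120), S_6 (6T16, order 720). By Dedekind's theorem, for a prime p not dividing disc(f) the degrees of the irreducible factors of f mod p form the cycle type of an element of G. Factoring f modulo the 21 such primes p <= 89 (skipping 2, 3, 7, which divide the discriminant), each new pattern first appears at: mod 5: f = (x^6 + 3x^4 + 2x^3 + x + 2), pattern 6; mod 11: f = (x + 7)(x^5 + 4x^4 + 8x^3 + 3x^2 + x + 7), pattern 5+1; mod 13: f = (x + 1)(x + 8)(x^4 + 4x^3 + 11x^2 + 7x + 5), pattern 4+1+1; mod 23: f = (x + 7)(x + 20)(x^2 + x + 9)(x^2 + 18x + 13), pattern 2+2+1+1; mod 43: f = (x^3 + 12)(x^3 + 3x + 13), pattern 3+3; mod 61: f = (x^2 + 13x + 17)(x^2 + 15x + 20)(x^2 + 33x + 6), pattern 2+2+2. No other pattern occurs in this range, so the set of observed cycle types is {6, 5+1, 4+1+1, 2+2+1+1, 3+3, 2+2+2}. The candidates containing elements of all these cycle types are PGL(2,5) (6T14) of order 120, S_6 (6T16) of order 720; the others are excluded. The observed types are precisely the cycle types that occur in PGL(2,5) (6T14) (apart from the identity). Each of the other remaining candidates has further cycle types, and by the Chebotarev density theorem the matching factorization patterns would occur for a proportion of primes equal to their share of the group: S_6 (6T16) additionally contains elements of type 4+2, 3+2+1, 3+1+1+1, 2+1+1+1+1 (265 of its 720 elements, about 37% of primes). None of the 21 primes tested shows any such pattern (for each of these groups the chance of that is below 10^-4), which rules them out. Hence G = PGL(2,5) (6T14), of order 120. The Galois group PGL(2,5) (6T14) has order 120, so the splitting field has degree 120 over Q.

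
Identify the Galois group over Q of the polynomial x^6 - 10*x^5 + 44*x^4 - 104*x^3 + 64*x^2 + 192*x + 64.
The polynomial f is an irreducible sextic over Q, so G = Gal(f/Q) is one of the 16 transitive subgroups 6T1, ..., 6T16 of S_6. The discriminant of f is 564385546240000 = 23756800^2, a perfect square, so G is contained in A_6. The transitive groups of degree 6 contained in A_6 are: A_4 (6T4, order 12), S_4 (6T7, order 24), (C_3 x C_3) : C_4 (6T10, order 36), PSL(2,5) (6T12, order 60), A_6 (6T15, order 360). By Dedekind's theorem, for a prime p not dividing disc(f) the degrees of the irreducible factors of f mod p form the cycle type of an element of G. Factoring f modulo the 19 such primes p <= 79 (skipping 2, 5, 29, which divide the discriminant), each new pattern first appears at: mod 3: f = (x^2 + 2x + 2)(x^4 + x + 2), pattern 4+2; mod 11: f = (x^3 + 2x^2 + x + 8)(x^3 + 10x^2 + x + 8), pattern 3+3; mod 19: f = (x + 1)(x + 3)(x^2 + x + 9)(x^2 + 4x + 8), pattern 2+2+1+1; mod 61: f = (x + 7)(x + 21)(x + 54)(x^3 + 30x^2 + 12x + 8), pattern 3+1+1+1. No other pattern occurs in this range, so the set of observed cycle types is {4+2, 3+3, 2+2+1+1, 3+1+1+1}. The candidates containing elements of all these cycle types are (C_3 x C_3) : C_4 (6T10) of order 36, A_6 (6T15) of order 360; the others are excluded. The observed types are precisely the cycle types that occur in (C_3 x C_3) : C_4 (6T10) (apart from the identity). Each of the other remaining candidates has further cycle types, and by the Chebotarev density theorem the matching factorization patterns would occur for a proportion of primes equal to their share of the group: A_6 (6T15) additionally contains elements of type 5+1 (144 of its 360 elements, about 40% of primes). None of the 19 primes tested shows any such pattern (for each of these groups the chance of that is below 10^-4), which rules them out. Hence G = (C_3 x C_3) : C_4 (6T10), of order 36.

(C_3 x C_3) : C_4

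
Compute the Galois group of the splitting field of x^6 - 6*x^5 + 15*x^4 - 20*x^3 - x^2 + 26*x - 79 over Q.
The polynomial f is an irreducible sextic over Q, so G = Gal(f/Q) is one of the 16 transitive subgroups 6T1, ..., 6T16 of S_6. The discriminant of f is 36352603193344 = 6029312^2, a perfect square, so G is contained in A_6. The transitive groups of degree 6 contained in A_6 are: A_4 (6T4, order 12), S_4 (6T7, order 24), (C_3 x C_3) : C_4 (6T10, order 36), PSL(2,5) (6T12, order 60), A_6 (6T15, order 360). By Dedekind's theorem, for a prime p not dividing disc(f) the degrees of the irreducible factors of f mod p form the cycle type of an element of G. Factoring f modulo the 79 such primes p <= 419 (skipping 2, 23, which divide the discriminant), each new pattern first appears at: mod 3: f = (x^3 + x^2 + 2)(x^3 + 2x^2 + x + 1), pattern 3+3; mod 5: f = (x^2 + 3x + 3)(x^4 + x^3 + 4x^2 + 2), pattern 4+2; mod 19: f = (x + 8)(x + 9)(x^2 + 16x + 5)(x^2 + 18x + 3), pattern 2+2+1+1; mod 223: f = (x + 31)(x + 66)(x + 108)(x + 113)(x + 155)(x + 190), pattern 1+1+1+1+1+1. No other pattern occurs in this range, so the set of observed cycle types is {3+3, 4+2, 2+2+1+1, 1+1+1+1+1+1}. The candidates containing elements of all these cycle types are S_4 (6T7) of order 24, (C_3 x C_3) : C_4 (6T10) of order 36, A_6 (6T15) of order 360; the others are excluded. The observed types are precisely the cycle types that occur in S_4 (6T7). Each of the other remaining candidates has further cycle types, and by the Chebotarev density theorem the matching factorization patterns would occur for a proportion of primes equal to their share of the group: (C_3 x C_3) : C_4 (6T10) additionally contains elements of type 3+1+1+1 (4 of its 36 elements, about 11% of primes); A_6 (6T15) additionally contains elements of type 5+1, 3+1+1+1 (184 of its 360 elements, about 51% of primes). None of the 79 primes tested shows any such pattern (for each of these groups the chance of that is below 10^-4), which rules them out. Hence G = S_4 (6T7), of order 24.

S_4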